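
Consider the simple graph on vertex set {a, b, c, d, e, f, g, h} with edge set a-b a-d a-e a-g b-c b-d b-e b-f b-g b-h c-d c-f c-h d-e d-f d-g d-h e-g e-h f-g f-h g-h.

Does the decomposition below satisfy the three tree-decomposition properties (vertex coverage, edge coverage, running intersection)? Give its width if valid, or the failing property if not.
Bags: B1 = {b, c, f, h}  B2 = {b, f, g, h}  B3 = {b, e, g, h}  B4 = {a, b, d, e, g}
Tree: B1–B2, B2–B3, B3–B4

A tree decomposition must satisfy three properties: every vertex lies in some bag; for every edge, both endpoints lie together in some bag; and for every vertex, the bags containing it form a connected subtree. Here edge (f,d) lies in no bag, so the decomposition is invalid.

No — edge (f,d) lies in no bag.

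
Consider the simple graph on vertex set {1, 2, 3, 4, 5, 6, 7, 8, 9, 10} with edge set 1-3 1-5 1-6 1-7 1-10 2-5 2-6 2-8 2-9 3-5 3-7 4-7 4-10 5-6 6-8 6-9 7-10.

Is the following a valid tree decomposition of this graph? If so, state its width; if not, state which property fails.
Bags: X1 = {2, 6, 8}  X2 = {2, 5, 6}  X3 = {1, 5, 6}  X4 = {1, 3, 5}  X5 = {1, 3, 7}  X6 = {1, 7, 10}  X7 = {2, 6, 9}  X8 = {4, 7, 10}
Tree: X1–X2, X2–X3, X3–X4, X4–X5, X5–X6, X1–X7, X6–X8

Yes; width 2.

Vertex coverage: the bags together contain {1, 2, 3, 4, 5, 6, 7, 8, 9, 10}, the full vertex set. Edge coverage: each edge of G has both endpoints in at least one bag. Running intersection: for every vertex, the bags containing it form a connected subtree. All three properties hold, so this is a valid tree decomposition of width max|bag| − 1 = 2, and hence tw(G) ≤ 2.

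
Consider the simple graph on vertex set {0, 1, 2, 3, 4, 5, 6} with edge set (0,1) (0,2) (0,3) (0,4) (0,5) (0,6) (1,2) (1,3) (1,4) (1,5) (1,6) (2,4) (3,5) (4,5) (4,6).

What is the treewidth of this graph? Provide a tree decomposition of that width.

Every bag has size at most 4, so the width is 4 − 1 = 3 and tw(G) ≤ 3. On the other hand G contains the 4-clique {0, 1, 3, 5}. A clique must lie in a single bag of any decomposition, so no decomposition can have width below 3. Hence tw(G) = 3 exactly.

Treewidth 3.
Bags: B1 = {0, 1, 2, 4}  B2 = {0, 1, 4, 6}  B3 = {0, 1, 4, 5}  B4 = {0, 1, 3, 5}
Tree: B1–B2, B1–B3, B3–B4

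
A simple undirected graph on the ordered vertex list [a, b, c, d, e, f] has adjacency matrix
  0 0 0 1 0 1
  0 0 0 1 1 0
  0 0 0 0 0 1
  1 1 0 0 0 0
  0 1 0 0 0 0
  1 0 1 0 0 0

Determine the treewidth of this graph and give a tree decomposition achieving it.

Every bag has size at most 2, so the width is 2 − 1 = 1 and tw(G) ≤ 1. Since G has at least one edge (e.g. c–f), it is not an edgeless graph, so tw(G) ≥ 1. The upper and lower bounds meet at 1, so that is the treewidth.

Treewidth 1.
One such decomposition:
Bags: B1 = {c, f}  B2 = {a, f}  B3 = {a, d}  B4 = {b, d}  B5 = {b, e}
Tree: B1–B2, B2–B3, B3–B4, B4–B5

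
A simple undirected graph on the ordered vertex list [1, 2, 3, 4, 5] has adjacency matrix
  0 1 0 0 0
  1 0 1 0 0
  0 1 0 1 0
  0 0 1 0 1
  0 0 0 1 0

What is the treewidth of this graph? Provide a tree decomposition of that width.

Treewidth 1.
One such decomposition:
Bags: B1 = {4, 5}  B2 = {3, 4}  B3 = {2, 3}  B4 = {1, 2}
Tree: B1–B2, B2–B3, B3–B4

Every bag has size at most 2, so the width is 2 − 1 = 1 and tw(G) ≤ 1. Since G has at least one edge (e.g. 5–4), it is not an edgeless graph, so tw(G) ≥ 1. Combining the bounds, tw(G) = 1.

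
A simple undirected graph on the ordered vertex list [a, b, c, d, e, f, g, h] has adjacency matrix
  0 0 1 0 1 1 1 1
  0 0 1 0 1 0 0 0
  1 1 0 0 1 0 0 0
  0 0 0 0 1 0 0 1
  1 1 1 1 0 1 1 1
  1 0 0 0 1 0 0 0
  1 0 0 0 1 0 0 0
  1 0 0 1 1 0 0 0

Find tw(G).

2

A width-2 tree decomposition is:
Bags: B1 = {a, e, h}  B2 = {a, e, f}  B3 = {a, c, e}  B4 = {b, c, e}  B5 = {a, e, g}  B6 = {d, e, h}
Tree: B1–B2, B2–B3, B3–B4, B2–B5, B1–B6
The largest bag has 3 vertices, giving width 2; this decomposition certifies tw(G) ≤ 2. Conversely, {d, e, h} is a clique of size 3, and the vertices of any clique must share a bag in every tree decomposition; so some bag has ≥ 3 vertices and tw(G) ≥ 2. Combining the bounds, tw(G) = 2.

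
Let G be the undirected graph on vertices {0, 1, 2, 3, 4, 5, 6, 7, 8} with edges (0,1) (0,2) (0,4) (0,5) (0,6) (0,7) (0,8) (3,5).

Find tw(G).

A width-1 tree decomposition is:
Bags: B1 = {0, 5}  B2 = {0, 2}  B3 = {0, 4}  B4 = {0, 1}  B5 = {0, 8}  B6 = {0, 7}  B7 = {3, 5}  B8 = {0, 6}
Tree: B1–B2, B1–B3, B1–B4, B4–B5, B4–B6, B1–B7, B1–B8
The largest bag has 2 vertices, giving width 1; this decomposition certifies tw(G) ≤ 1. Since G has at least one edge (e.g. 5–0), it is not an edgeless graph, so tw(G) ≥ 1. Hence tw(G) = 1 exactly.

1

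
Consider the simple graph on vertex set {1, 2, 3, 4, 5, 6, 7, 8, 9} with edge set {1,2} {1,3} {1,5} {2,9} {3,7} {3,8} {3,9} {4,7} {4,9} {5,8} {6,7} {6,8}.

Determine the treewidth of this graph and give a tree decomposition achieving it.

Each bag holds 4 vertices, so the decomposition has width 3, which upper-bounds the treewidth. For the lower bound: the 4 vertex sets {2,4,9}, {7}, {3}, {1,5,6,8} are disjoint, each induces a connected subgraph, and every pair is joined by at least one edge of G. Contracting each set to a single vertex therefore yields K_{4} as a minor, and since treewidth is minor-monotone, tw(G) ≥ tw(K_{4}) = 3. Therefore the treewidth is 3.

Treewidth 3.
One optimal decomposition is:
Bags: B1 = {2, 4, 7, 9}  B2 = {2, 3, 7, 9}  B3 = {1, 2, 3, 7}  B4 = {1, 3, 6, 7}  B5 = {1, 3, 6, 8}  B6 = {1, 5, 6, 8}
Tree: B1–B2, B2–B3, B3–B4, B4–B5, B5–B6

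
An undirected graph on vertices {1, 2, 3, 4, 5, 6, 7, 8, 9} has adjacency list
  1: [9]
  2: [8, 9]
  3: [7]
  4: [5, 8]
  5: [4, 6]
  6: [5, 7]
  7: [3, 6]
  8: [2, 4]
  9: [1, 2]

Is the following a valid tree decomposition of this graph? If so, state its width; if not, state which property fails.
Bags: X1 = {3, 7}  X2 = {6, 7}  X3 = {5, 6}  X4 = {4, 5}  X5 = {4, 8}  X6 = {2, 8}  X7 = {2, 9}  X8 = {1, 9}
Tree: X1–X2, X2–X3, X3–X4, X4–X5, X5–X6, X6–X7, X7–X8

Checking the three conditions: (i) the bags cover all of {1, 2, 3, 4, 5, 6, 7, 8, 9}; (ii) for each edge, some bag contains both endpoints; (iii) the bags containing any fixed vertex form a subtree. All hold, so the decomposition is valid with width 2 − 1 = 1.

Yes; width 1.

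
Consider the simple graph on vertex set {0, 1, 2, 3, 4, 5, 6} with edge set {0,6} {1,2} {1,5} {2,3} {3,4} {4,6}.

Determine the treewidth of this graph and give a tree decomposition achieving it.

Treewidth 1.
One such decomposition:
Bags: B1 = {0, 6}  B2 = {4, 6}  B3 = {3, 4}  B4 = {2, 3}  B5 = {1, 2}  B6 = {1, 5}
Tree: B1–B2, B2–B3, B3–B4, B4–B5, B5–B6

The largest bag has 2 vertices, giving width 1; this decomposition certifies tw(G) ≤ 1. G has an edge, so its treewidth is at least 1. Hence tw(G) = 1 exactly.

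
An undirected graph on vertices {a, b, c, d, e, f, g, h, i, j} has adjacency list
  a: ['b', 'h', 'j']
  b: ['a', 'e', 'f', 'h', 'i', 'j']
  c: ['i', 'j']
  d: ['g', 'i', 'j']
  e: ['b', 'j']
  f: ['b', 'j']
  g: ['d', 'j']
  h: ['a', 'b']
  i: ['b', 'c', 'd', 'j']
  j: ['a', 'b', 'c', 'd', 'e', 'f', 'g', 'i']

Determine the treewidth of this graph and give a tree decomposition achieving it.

Every bag has size at most 3, so the width is 3 − 1 = 2 and tw(G) ≤ 2. For the lower bound, the 3 vertices {d, g, j} are pairwise adjacent, and any tree decomposition puts a clique entirely inside one bag — forcing width ≥ 2. Hence tw(G) = 2 exactly.

Treewidth 2.
Bags: B1 = {d, i, j}  B2 = {b, i, j}  B3 = {b, e, j}  B4 = {c, i, j}  B5 = {b, f, j}  B6 = {a, b, j}  B7 = {a, b, h}  B8 = {d, g, j}
Tree: B1–B2, B2–B3, B2–B4, B3–B5, B2–B6, B6–B7, B1–B8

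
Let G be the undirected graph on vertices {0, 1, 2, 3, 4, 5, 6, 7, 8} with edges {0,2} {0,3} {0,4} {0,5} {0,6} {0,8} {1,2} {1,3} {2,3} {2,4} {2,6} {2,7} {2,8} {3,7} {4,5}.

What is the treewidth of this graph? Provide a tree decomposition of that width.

Treewidth 2.
One such decomposition:
Bags: B1 = {0, 2, 3}  B2 = {1, 2, 3}  B3 = {0, 2, 8}  B4 = {0, 2, 4}  B5 = {0, 4, 5}  B6 = {2, 3, 7}  B7 = {0, 2, 6}
Tree: B1–B2, B1–B3, B3–B4, B4–B5, B1–B6, B3–B7

The largest bag has 3 vertices, giving width 2; this decomposition certifies tw(G) ≤ 2. Conversely, {0, 2, 8} is a clique of size 3, and the vertices of any clique must share a bag in every tree decomposition; so some bag has ≥ 3 vertices and tw(G) ≥ 2. The upper and lower bounds meet at 2, so that is the treewidth.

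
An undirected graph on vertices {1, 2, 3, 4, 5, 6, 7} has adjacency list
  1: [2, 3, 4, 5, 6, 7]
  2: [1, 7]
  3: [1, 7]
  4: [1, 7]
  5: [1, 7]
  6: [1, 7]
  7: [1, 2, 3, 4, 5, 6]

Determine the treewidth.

2

A width-2 tree decomposition is:
Bags: B1 = {1, 2, 7}  B2 = {1, 3, 7}  B3 = {1, 5, 7}  B4 = {1, 4, 7}  B5 = {1, 6, 7}
Tree: B1–B2, B2–B3, B2–B4, B1–B5
The largest bag has 3 vertices, giving width 2; this decomposition certifies tw(G) ≤ 2. For the lower bound, the 3 vertices {1, 2, 7} are pairwise adjacent, and any tree decomposition puts a clique entirely inside one bag — forcing width ≥ 2. Hence tw(G) = 2 exactly.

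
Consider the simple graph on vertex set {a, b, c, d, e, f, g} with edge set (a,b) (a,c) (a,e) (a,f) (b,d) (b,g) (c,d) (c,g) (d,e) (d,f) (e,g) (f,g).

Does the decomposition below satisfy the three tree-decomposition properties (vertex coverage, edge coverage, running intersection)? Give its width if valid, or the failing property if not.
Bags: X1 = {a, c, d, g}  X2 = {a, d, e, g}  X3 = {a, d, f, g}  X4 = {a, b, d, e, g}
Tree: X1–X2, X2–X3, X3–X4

A tree decomposition must satisfy three properties: every vertex lies in some bag; for every edge, both endpoints lie together in some bag; and for every vertex, the bags containing it form a connected subtree. Here bags containing vertex e are not connected in the tree, so the decomposition is invalid.

No — bags containing vertex e are not connected in the tree.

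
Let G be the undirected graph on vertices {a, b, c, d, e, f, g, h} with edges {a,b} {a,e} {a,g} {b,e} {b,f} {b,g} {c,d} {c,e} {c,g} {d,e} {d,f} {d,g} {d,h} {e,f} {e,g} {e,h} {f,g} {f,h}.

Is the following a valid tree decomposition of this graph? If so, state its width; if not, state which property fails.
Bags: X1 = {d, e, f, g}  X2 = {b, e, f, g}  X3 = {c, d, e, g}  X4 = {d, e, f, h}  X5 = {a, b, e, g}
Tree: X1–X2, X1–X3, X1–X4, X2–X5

Yes; width 3.

Vertex coverage: the bags together contain {a, b, c, d, e, f, g, h}, the full vertex set. Edge coverage: each edge of G has both endpoints in at least one bag. Running intersection: for every vertex, the bags containing it form a connected subtree. All three properties hold, so this is a valid tree decomposition of width max|bag| − 1 = 3, and hence tw(G) ≤ 3.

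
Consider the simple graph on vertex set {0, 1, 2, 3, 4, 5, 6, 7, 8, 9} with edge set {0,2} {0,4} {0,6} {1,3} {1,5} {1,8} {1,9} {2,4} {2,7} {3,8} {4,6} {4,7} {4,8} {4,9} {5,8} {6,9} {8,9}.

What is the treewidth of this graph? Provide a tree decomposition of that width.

The largest bag has 3 vertices, giving width 2; this decomposition certifies tw(G) ≤ 2. On the other hand G contains the 3-clique {1, 8, 9}. A clique must lie in a single bag of any decomposition, so no decomposition can have width below 2. Therefore the treewidth is 2.

Treewidth 2.
One optimal decomposition is:
Bags: B1 = {0, 4, 6}  B2 = {0, 2, 4}  B3 = {4, 6, 9}  B4 = {4, 8, 9}  B5 = {2, 4, 7}  B6 = {1, 8, 9}  B7 = {1, 5, 8}  B8 = {1, 3, 8}
Tree: B1–B2, B1–B3, B3–B4, B2–B5, B4–B6, B6–B7, B7–B8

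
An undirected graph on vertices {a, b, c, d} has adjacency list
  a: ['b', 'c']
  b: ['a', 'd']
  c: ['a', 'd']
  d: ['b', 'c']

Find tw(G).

A width-2 tree decomposition is:
Bags: B1 = {a, c, d}  B2 = {a, b, d}
Tree: B1–B2
Every bag has size at most 3, so the width is 3 − 1 = 2 and tw(G) ≤ 2. The edges d–c–a–b–d form a cycle, so G is not a tree and its treewidth is at least 2. The upper and lower bounds meet at 2, so that is the treewidth.

2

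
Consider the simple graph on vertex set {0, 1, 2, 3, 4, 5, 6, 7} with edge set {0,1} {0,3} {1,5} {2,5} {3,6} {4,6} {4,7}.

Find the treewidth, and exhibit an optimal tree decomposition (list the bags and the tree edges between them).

Treewidth 1.
Bags: B1 = {4, 7}  B2 = {4, 6}  B3 = {3, 6}  B4 = {0, 3}  B5 = {0, 1}  B6 = {1, 5}  B7 = {2, 5}
Tree: B1–B2, B2–B3, B3–B4, B4–B5, B5–B6, B6–B7

Every bag has size at most 2, so the width is 2 − 1 = 1 and tw(G) ≤ 1. Any graph with an edge has treewidth ≥ 1, and G has the edge 7–4. Combining the bounds, tw(G) = 1.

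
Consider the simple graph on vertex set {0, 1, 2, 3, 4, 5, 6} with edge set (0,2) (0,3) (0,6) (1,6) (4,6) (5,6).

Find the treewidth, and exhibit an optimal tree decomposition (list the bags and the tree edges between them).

Treewidth 1.
Bags: B1 = {1, 6}  B2 = {0, 6}  B3 = {4, 6}  B4 = {0, 2}  B5 = {5, 6}  B6 = {0, 3}
Tree: B1–B2, B1–B3, B2–B4, B2–B5, B4–B6

The largest bag has 2 vertices, giving width 1; this decomposition certifies tw(G) ≤ 1. Since G has at least one edge (e.g. 6–1), it is not an edgeless graph, so tw(G) ≥ 1. Therefore the treewidth is 1.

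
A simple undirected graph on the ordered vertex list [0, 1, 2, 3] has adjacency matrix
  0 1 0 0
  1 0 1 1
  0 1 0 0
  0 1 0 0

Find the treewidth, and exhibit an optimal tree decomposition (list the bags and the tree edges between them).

Treewidth 1.
Bags: B1 = {1, 3}  B2 = {1, 2}  B3 = {0, 1}
Tree: B1–B2, B1–B3

Each bag holds 2 vertices, so the decomposition has width 1, which upper-bounds the treewidth. G has an edge, so its treewidth is at least 1. Combining the bounds, tw(G) = 1.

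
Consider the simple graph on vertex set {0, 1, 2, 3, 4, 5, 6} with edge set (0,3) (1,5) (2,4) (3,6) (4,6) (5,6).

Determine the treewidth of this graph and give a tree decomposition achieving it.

Every bag has size at most 2, so the width is 2 − 1 = 1 and tw(G) ≤ 1. G has an edge, so its treewidth is at least 1. Combining the bounds, tw(G) = 1.

Treewidth 1.
One such decomposition:
Bags: B1 = {4, 6}  B2 = {3, 6}  B3 = {5, 6}  B4 = {2, 4}  B5 = {0, 3}  B6 = {1, 5}
Tree: B1–B2, B2–B3, B1–B4, B2–B5, B3–B6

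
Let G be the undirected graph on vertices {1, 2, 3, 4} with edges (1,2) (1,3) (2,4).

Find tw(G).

A width-1 tree decomposition is:
Bags: B1 = {1, 3}  B2 = {1, 2}  B3 = {2, 4}
Tree: B1–B2, B2–B3
Every bag has size at most 2, so the width is 2 − 1 = 1 and tw(G) ≤ 1. G has an edge, so its treewidth is at least 1. Therefore the treewidth is 1.

1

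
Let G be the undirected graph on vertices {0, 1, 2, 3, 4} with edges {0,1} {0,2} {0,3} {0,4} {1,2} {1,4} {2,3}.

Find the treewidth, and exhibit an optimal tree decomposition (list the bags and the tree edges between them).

Treewidth 2.
One optimal decomposition is:
Bags: B1 = {0, 1, 2}  B2 = {0, 1, 4}  B3 = {0, 2, 3}
Tree: B1–B2, B1–B3

Every bag has size at most 3, so the width is 3 − 1 = 2 and tw(G) ≤ 2. On the other hand G contains the 3-clique {0, 1, 2}. A clique must lie in a single bag of any decomposition, so no decomposition can have width below 2. Hence tw(G) = 2 exactly.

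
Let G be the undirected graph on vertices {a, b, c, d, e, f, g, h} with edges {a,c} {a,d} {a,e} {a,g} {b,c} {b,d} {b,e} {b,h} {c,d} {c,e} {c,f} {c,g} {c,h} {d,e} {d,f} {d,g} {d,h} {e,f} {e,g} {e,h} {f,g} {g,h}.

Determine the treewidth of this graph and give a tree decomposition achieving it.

Treewidth 4.
Bags: B1 = {a, c, d, e, g}  B2 = {c, d, e, g, h}  B3 = {c, d, e, f, g}  B4 = {b, c, d, e, h}
Tree: B1–B2, B1–B3, B2–B4

Every bag has size at most 5, so the width is 5 − 1 = 4 and tw(G) ≤ 4. For the lower bound, the 5 vertices {c, d, e, g, h} are pairwise adjacent, and any tree decomposition puts a clique entirely inside one bag — forcing width ≥ 4. Combining the bounds, tw(G) = 4.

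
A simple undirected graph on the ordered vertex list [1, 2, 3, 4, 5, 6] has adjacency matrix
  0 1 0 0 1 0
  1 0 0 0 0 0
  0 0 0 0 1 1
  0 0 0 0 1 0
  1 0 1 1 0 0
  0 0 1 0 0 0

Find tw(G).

A width-1 tree decomposition is:
Bags: B1 = {3, 5}  B2 = {1, 5}  B3 = {1, 2}  B4 = {3, 6}  B5 = {4, 5}
Tree: B1–B2, B2–B3, B1–B4, B1–B5
Each bag holds 2 vertices, so the decomposition has width 1, which upper-bounds the treewidth. Any graph with an edge has treewidth ≥ 1, and G has the edge 3–5. Hence tw(G) = 1 exactly.

1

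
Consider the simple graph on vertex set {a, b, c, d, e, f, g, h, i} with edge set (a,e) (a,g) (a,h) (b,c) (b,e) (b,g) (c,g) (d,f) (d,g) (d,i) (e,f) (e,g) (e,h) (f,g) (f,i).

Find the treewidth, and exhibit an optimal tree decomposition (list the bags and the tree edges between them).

The largest bag has 3 vertices, giving width 2; this decomposition certifies tw(G) ≤ 2. Conversely, {d, f, g} is a clique of size 3, and the vertices of any clique must share a bag in every tree decomposition; so some bag has ≥ 3 vertices and tw(G) ≥ 2. Combining the bounds, tw(G) = 2.

Treewidth 2.
One optimal decomposition is:
Bags: B1 = {b, e, g}  B2 = {a, e, g}  B3 = {a, e, h}  B4 = {b, c, g}  B5 = {e, f, g}  B6 = {d, f, g}  B7 = {d, f, i}
Tree: B1–B2, B2–B3, B1–B4, B2–B5, B5–B6, B6–B7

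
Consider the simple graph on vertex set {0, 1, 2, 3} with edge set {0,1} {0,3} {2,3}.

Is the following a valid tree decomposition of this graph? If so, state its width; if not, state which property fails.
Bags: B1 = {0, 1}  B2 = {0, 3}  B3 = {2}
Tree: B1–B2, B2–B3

A tree decomposition must satisfy three properties: every vertex lies in some bag; for every edge, both endpoints lie together in some bag; and for every vertex, the bags containing it form a connected subtree. Here edge (3,2) lies in no bag, so the decomposition is invalid.

No — edge (3,2) lies in no bag.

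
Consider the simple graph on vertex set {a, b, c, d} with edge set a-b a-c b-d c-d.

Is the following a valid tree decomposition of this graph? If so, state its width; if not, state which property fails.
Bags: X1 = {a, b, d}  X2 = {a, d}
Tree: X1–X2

No — vertex c appears in no bag.

A tree decomposition must satisfy three properties: every vertex lies in some bag; for every edge, both endpoints lie together in some bag; and for every vertex, the bags containing it form a connected subtree. Here vertex c appears in no bag, so the decomposition is invalid.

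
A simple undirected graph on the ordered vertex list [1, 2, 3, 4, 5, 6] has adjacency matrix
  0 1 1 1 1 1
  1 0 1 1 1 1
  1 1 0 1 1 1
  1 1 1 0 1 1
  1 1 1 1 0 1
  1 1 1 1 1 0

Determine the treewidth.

5

A width-5 tree decomposition is:
Bags: B1 = {1, 2, 3, 4, 5, 6}
Tree: (single bag)
A single bag containing all 6 vertices is trivially a valid decomposition of width 5. Conversely, {1, 2, 3, 4, 5, 6} is a clique of size 6, and the vertices of any clique must share a bag in every tree decomposition; so some bag has ≥ 6 vertices and tw(G) ≥ 5. Therefore the treewidth is 5.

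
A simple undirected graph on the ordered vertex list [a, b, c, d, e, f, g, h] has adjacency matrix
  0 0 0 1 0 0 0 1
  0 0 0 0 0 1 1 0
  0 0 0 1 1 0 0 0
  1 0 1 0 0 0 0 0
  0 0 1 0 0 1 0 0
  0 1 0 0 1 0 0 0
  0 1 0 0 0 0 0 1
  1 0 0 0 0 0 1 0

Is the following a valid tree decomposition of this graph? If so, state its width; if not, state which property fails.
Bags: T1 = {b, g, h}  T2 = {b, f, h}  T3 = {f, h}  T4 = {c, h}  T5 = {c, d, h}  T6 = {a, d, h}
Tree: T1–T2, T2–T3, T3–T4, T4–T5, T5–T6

No — vertex e appears in no bag.

A tree decomposition must satisfy three properties: every vertex lies in some bag; for every edge, both endpoints lie together in some bag; and for every vertex, the bags containing it form a connected subtree. Here vertex e appears in no bag, so the decomposition is invalid.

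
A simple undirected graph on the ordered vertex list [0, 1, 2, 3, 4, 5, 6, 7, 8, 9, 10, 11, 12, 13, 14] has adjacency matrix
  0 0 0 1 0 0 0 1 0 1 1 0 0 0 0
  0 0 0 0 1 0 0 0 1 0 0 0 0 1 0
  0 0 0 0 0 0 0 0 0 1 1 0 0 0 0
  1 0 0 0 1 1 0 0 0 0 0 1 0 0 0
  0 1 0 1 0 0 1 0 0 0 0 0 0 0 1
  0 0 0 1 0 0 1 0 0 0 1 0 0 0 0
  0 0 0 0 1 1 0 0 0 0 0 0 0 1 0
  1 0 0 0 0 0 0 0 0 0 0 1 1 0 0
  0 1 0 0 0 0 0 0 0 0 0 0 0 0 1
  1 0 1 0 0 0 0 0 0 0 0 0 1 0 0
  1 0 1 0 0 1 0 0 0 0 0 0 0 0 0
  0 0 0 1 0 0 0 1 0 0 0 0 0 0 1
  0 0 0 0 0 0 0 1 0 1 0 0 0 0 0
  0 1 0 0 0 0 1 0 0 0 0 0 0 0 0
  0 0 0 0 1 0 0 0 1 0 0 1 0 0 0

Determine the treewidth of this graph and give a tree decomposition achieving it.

Treewidth 3.
One optimal decomposition is:
Bags: B1 = {1, 8, 13, 14}  B2 = {1, 4, 13, 14}  B3 = {4, 6, 13, 14}  B4 = {4, 6, 11, 14}  B5 = {3, 4, 6, 11}  B6 = {3, 5, 6, 11}  B7 = {3, 5, 7, 11}  B8 = {0, 3, 5, 7}  B9 = {0, 5, 7, 10}  B10 = {0, 7, 10, 12}  B11 = {0, 9, 10, 12}  B12 = {2, 9, 10, 12}
Tree: B1–B2, B2–B3, B3–B4, B4–B5, B5–B6, B6–B7, B7–B8, B8–B9, B9–B10, B10–B11, B11–B12

Every bag has size at most 4, so the width is 4 − 1 = 3 and tw(G) ≤ 3. For the lower bound: the 4 vertex sets {1,8,13}, {14}, {4}, {3,5,6,11} are disjoint, each induces a connected subgraph, and every pair is joined by at least one edge of G. Contracting each set to a single vertex therefore yields K_{4} as a minor, and since treewidth is minor-monotone, tw(G) ≥ tw(K_{4}) = 3. Therefore the treewidth is 3.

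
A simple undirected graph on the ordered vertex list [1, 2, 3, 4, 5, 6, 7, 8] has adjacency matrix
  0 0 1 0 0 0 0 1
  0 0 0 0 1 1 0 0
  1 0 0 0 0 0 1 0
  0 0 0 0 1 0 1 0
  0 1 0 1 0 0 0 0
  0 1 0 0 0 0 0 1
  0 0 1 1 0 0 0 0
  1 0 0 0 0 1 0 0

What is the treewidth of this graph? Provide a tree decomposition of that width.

Each bag holds 3 vertices, so the decomposition has width 2, which upper-bounds the treewidth. For the lower bound, G contains the cycle 1–3–7–4–5–2–6–8–1, so G is not a forest; only forests have treewidth ≤ 1, hence tw(G) ≥ 2. The upper and lower bounds meet at 2, so that is the treewidth.

Treewidth 2.
One optimal decomposition is:
Bags: B1 = {1, 3, 7}  B2 = {1, 4, 7}  B3 = {1, 4, 5}  B4 = {1, 2, 5}  B5 = {1, 2, 6}  B6 = {1, 6, 8}
Tree: B1–B2, B2–B3, B3–B4, B4–B5, B5–B6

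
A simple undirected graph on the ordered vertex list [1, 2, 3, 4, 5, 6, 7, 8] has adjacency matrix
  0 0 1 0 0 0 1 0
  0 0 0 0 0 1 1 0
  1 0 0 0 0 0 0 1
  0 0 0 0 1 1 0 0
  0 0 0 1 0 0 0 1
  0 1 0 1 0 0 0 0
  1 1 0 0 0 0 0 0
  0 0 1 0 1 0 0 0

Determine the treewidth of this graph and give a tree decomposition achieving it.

Treewidth 2.
One such decomposition:
Bags: B1 = {3, 5, 8}  B2 = {3, 4, 5}  B3 = {3, 4, 6}  B4 = {2, 3, 6}  B5 = {2, 3, 7}  B6 = {1, 3, 7}
Tree: B1–B2, B2–B3, B3–B4, B4–B5, B5–B6

The largest bag has 3 vertices, giving width 2; this decomposition certifies tw(G) ≤ 2. The edges 3–8–5–4–6–2–7–1–3 form a cycle, so G is not a tree and its treewidth is at least 2. Hence tw(G) = 2 exactly.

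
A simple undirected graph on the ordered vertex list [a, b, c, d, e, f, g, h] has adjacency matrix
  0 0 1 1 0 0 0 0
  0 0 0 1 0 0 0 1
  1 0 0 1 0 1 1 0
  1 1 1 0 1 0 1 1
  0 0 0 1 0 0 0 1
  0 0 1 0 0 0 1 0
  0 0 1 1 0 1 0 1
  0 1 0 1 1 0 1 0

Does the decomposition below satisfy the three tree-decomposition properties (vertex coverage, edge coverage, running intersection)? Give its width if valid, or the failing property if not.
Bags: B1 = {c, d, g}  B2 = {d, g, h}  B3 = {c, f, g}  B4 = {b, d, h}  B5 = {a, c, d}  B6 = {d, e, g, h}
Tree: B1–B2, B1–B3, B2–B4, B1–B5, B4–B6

No — bags containing vertex g are not connected in the tree.

A tree decomposition must satisfy three properties: every vertex lies in some bag; for every edge, both endpoints lie together in some bag; and for every vertex, the bags containing it form a connected subtree. Here bags containing vertex g are not connected in the tree, so the decomposition is invalid.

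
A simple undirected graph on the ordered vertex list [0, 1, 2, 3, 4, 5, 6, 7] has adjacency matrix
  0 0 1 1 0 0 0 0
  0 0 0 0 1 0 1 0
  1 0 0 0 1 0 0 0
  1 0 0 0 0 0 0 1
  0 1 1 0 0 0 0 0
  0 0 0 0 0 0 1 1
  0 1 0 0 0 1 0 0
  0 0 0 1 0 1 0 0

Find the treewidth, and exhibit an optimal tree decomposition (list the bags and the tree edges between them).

Treewidth 2.
One such decomposition:
Bags: B1 = {1, 2, 4}  B2 = {1, 2, 6}  B3 = {2, 5, 6}  B4 = {2, 5, 7}  B5 = {2, 3, 7}  B6 = {0, 2, 3}
Tree: B1–B2, B2–B3, B3–B4, B4–B5, B5–B6

The largest bag has 3 vertices, giving width 2; this decomposition certifies tw(G) ≤ 2. For the lower bound, G contains the cycle 2–4–1–6–5–7–3–0–2, so G is not a forest; only forests have treewidth ≤ 1, hence tw(G) ≥ 2. Combining the bounds, tw(G) = 2.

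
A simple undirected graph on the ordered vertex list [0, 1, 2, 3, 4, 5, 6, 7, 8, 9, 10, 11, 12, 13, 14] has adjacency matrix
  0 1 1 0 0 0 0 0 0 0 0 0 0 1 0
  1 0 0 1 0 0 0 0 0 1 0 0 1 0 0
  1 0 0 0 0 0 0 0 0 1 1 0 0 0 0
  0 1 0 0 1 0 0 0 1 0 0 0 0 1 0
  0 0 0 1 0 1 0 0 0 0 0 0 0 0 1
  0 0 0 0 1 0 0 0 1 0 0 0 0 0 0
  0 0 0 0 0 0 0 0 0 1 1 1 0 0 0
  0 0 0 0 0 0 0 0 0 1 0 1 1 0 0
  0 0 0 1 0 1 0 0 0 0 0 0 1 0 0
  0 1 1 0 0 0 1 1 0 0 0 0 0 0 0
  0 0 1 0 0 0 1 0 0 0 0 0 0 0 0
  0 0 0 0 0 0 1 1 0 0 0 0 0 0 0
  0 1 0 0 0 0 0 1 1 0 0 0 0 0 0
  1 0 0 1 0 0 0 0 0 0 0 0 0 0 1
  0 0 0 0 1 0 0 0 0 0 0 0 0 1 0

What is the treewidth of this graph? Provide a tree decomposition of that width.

Each bag holds 4 vertices, so the decomposition has width 3, which upper-bounds the treewidth. For the lower bound: the 4 vertex sets {6,10,11}, {7}, {9}, {0,1,2,12} are disjoint, each induces a connected subgraph, and every pair is joined by at least one edge of G. Contracting each set to a single vertex therefore yields K_{4} as a minor, and since treewidth is minor-monotone, tw(G) ≥ tw(K_{4}) = 3. Hence tw(G) = 3 exactly.

Treewidth 3.
One such decomposition:
Bags: B1 = {6, 7, 10, 11}  B2 = {6, 7, 9, 10}  B3 = {2, 7, 9, 10}  B4 = {2, 7, 9, 12}  B5 = {1, 2, 9, 12}  B6 = {0, 1, 2, 12}  B7 = {0, 1, 8, 12}  B8 = {0, 1, 3, 8}  B9 = {0, 3, 8, 13}  B10 = {3, 5, 8, 13}  B11 = {3, 4, 5, 13}  B12 = {4, 5, 13, 14}
Tree: B1–B2, B2–B3, B3–B4, B4–B5, B5–B6, B6–B7, B7–B8, B8–B9, B9–B10, B10–B11, B11–B12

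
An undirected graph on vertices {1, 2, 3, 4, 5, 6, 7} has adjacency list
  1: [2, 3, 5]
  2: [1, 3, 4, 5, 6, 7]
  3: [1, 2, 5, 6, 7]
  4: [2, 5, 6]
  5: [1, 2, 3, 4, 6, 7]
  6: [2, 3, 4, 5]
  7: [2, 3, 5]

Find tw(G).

A width-3 tree decomposition is:
Bags: B1 = {2, 3, 5, 7}  B2 = {1, 2, 3, 5}  B3 = {2, 3, 5, 6}  B4 = {2, 4, 5, 6}
Tree: B1–B2, B1–B3, B3–B4
The largest bag has 4 vertices, giving width 3; this decomposition certifies tw(G) ≤ 3. Conversely, {1, 2, 3, 5} is a clique of size 4, and the vertices of any clique must share a bag in every tree decomposition; so some bag has ≥ 4 vertices and tw(G) ≥ 3. Therefore the treewidth is 3.

3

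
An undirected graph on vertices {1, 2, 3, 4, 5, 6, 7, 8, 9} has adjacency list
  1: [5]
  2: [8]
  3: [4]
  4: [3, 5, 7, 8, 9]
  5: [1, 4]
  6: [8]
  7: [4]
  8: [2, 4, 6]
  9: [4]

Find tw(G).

1

A width-1 tree decomposition is:
Bags: B1 = {4, 8}  B2 = {2, 8}  B3 = {6, 8}  B4 = {4, 9}  B5 = {4, 7}  B6 = {4, 5}  B7 = {1, 5}  B8 = {3, 4}
Tree: B1–B2, B1–B3, B1–B4, B4–B5, B4–B6, B6–B7, B1–B8
Each bag holds 2 vertices, so the decomposition has width 1, which upper-bounds the treewidth. Any graph with an edge has treewidth ≥ 1, and G has the edge 8–4. The upper and lower bounds meet at 1, so that is the treewidth.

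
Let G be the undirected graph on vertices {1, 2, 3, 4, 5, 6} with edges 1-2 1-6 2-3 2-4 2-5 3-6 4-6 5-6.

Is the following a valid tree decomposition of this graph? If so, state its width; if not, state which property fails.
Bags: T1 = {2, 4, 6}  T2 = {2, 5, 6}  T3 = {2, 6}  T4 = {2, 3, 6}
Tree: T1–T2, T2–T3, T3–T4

No — vertex 1 appears in no bag.

A tree decomposition must satisfy three properties: every vertex lies in some bag; for every edge, both endpoints lie together in some bag; and for every vertex, the bags containing it form a connected subtree. Here vertex 1 appears in no bag, so the decomposition is invalid.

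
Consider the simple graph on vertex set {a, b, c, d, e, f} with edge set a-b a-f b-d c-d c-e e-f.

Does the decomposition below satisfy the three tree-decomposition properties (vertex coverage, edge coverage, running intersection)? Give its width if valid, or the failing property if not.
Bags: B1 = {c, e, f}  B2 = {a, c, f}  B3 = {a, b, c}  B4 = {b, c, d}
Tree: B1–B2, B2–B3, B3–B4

Yes; width 2.

Every vertex of G appears in some bag (union = {a, b, c, d, e, f}); every edge is covered by a bag; and for each vertex v the set of bags containing v is connected in the bag tree. The decomposition is therefore valid. The largest bag has 3 vertices, so the width is 2.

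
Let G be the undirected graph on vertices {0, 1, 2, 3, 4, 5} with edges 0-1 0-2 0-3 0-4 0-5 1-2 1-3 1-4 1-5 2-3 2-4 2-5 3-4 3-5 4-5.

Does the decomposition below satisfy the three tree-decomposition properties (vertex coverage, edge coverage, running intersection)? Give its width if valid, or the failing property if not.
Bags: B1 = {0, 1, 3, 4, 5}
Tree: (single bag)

No — vertex 2 appears in no bag.

A tree decomposition must satisfy three properties: every vertex lies in some bag; for every edge, both endpoints lie together in some bag; and for every vertex, the bags containing it form a connected subtree. Here vertex 2 appears in no bag, so the decomposition is invalid.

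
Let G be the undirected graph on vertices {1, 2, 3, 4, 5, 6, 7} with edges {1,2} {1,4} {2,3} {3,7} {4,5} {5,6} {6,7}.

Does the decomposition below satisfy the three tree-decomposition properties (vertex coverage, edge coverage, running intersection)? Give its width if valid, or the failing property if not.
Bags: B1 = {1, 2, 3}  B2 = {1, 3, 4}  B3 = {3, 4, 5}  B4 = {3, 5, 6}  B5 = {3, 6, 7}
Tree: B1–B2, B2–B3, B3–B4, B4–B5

Vertex coverage: the bags together contain {1, 2, 3, 4, 5, 6, 7}, the full vertex set. Edge coverage: each edge of G has both endpoints in at least one bag. Running intersection: for every vertex, the bags containing it form a connected subtree. All three properties hold, so this is a valid tree decomposition of width max|bag| − 1 = 2, and hence tw(G) ≤ 2.

Yes; width 2.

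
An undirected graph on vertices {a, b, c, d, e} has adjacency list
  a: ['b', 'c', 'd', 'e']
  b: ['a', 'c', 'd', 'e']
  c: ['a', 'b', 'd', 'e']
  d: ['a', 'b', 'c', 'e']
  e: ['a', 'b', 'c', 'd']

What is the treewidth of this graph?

4

A width-4 tree decomposition is:
Bags: B1 = {a, b, c, d, e}
Tree: (single bag)
With just one bag of size 5, the width is 5 − 1 = 4, so tw(G) ≤ 4. On the other hand G contains the 5-clique {a, b, c, d, e}. A clique must lie in a single bag of any decomposition, so no decomposition can have width below 4. The upper and lower bounds meet at 4, so that is the treewidth.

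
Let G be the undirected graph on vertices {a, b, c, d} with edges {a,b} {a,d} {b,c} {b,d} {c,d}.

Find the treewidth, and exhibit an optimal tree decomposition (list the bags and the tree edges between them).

Treewidth 2.
One such decomposition:
Bags: B1 = {a, b, d}  B2 = {b, c, d}
Tree: B1–B2

Each bag holds 3 vertices, so the decomposition has width 2, which upper-bounds the treewidth. Conversely, {b, c, d} is a clique of size 3, and the vertices of any clique must share a bag in every tree decomposition; so some bag has ≥ 3 vertices and tw(G) ≥ 2. Combining the bounds, tw(G) = 2.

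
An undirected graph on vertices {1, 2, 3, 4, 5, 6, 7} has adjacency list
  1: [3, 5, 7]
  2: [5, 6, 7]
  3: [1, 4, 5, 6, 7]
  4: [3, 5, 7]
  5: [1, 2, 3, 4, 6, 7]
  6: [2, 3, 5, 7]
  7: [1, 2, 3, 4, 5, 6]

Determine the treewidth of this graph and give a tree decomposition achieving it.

Treewidth 3.
Bags: B1 = {3, 5, 6, 7}  B2 = {2, 5, 6, 7}  B3 = {3, 4, 5, 7}  B4 = {1, 3, 5, 7}
Tree: B1–B2, B1–B3, B1–B4

The largest bag has 4 vertices, giving width 3; this decomposition certifies tw(G) ≤ 3. Conversely, {2, 5, 6, 7} is a clique of size 4, and the vertices of any clique must share a bag in every tree decomposition; so some bag has ≥ 4 vertices and tw(G) ≥ 3. Therefore the treewidth is 3.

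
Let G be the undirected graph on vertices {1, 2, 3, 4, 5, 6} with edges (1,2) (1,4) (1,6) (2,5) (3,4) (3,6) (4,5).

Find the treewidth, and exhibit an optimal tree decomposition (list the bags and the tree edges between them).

The largest bag has 3 vertices, giving width 2; this decomposition certifies tw(G) ≤ 2. Since 5–2–1–4–5 is a cycle in G, G is not acyclic. Forests are exactly the graphs of treewidth ≤ 1, so tw(G) ≥ 2. Hence tw(G) = 2 exactly.

Treewidth 2.
One such decomposition:
Bags: B1 = {2, 4, 5}  B2 = {1, 2, 4}  B3 = {1, 3, 4}  B4 = {1, 3, 6}
Tree: B1–B2, B2–B3, B3–B4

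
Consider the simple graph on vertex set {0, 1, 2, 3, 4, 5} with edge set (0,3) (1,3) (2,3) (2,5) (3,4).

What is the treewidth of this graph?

1

A width-1 tree decomposition is:
Bags: B1 = {2, 5}  B2 = {2, 3}  B3 = {0, 3}  B4 = {1, 3}  B5 = {3, 4}
Tree: B1–B2, B2–B3, B2–B4, B4–B5
Every bag has size at most 2, so the width is 2 − 1 = 1 and tw(G) ≤ 1. Any graph with an edge has treewidth ≥ 1, and G has the edge 5–2. The upper and lower bounds meet at 1, so that is the treewidth.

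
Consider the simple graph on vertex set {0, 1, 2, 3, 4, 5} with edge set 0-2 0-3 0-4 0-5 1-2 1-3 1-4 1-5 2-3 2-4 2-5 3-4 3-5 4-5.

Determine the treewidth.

A width-4 tree decomposition is:
Bags: B1 = {1, 2, 3, 4, 5}  B2 = {0, 2, 3, 4, 5}
Tree: B1–B2
Each bag holds 5 vertices, so the decomposition has width 4, which upper-bounds the treewidth. On the other hand G contains the 5-clique {0, 2, 3, 4, 5}. A clique must lie in a single bag of any decomposition, so no decomposition can have width below 4. Hence tw(G) = 4 exactly.

4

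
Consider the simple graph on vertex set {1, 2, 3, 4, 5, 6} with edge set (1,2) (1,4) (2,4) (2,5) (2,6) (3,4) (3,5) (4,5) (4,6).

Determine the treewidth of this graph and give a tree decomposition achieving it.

Treewidth 2.
Bags: B1 = {2, 4, 5}  B2 = {1, 2, 4}  B3 = {3, 4, 5}  B4 = {2, 4, 6}
Tree: B1–B2, B1–B3, B2–B4

Every bag has size at most 3, so the width is 3 − 1 = 2 and tw(G) ≤ 2. For the lower bound, the 3 vertices {1, 2, 4} are pairwise adjacent, and any tree decomposition puts a clique entirely inside one bag — forcing width ≥ 2. Therefore the treewidth is 2.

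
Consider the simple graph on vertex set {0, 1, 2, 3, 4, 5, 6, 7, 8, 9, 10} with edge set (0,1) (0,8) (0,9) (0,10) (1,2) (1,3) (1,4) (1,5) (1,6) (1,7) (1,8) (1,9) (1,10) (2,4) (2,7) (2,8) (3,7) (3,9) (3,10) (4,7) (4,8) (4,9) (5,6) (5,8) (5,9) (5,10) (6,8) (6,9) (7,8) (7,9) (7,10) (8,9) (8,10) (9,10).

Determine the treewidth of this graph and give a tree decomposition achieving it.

Treewidth 4.
Bags: B1 = {1, 7, 8, 9, 10}  B2 = {1, 3, 7, 9, 10}  B3 = {1, 5, 8, 9, 10}  B4 = {1, 4, 7, 8, 9}  B5 = {0, 1, 8, 9, 10}  B6 = {1, 2, 4, 7, 8}  B7 = {1, 5, 6, 8, 9}
Tree: B1–B2, B1–B3, B1–B4, B1–B5, B4–B6, B3–B7

Every bag has size at most 5, so the width is 5 − 1 = 4 and tw(G) ≤ 4. For the lower bound, the 5 vertices {0, 1, 8, 9, 10} are pairwise adjacent, and any tree decomposition puts a clique entirely inside one bag — forcing width ≥ 4. Therefore the treewidth is 4.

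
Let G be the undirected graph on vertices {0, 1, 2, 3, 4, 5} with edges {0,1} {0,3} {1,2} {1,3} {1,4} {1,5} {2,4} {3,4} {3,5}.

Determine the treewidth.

2

A width-2 tree decomposition is:
Bags: B1 = {1, 3, 5}  B2 = {0, 1, 3}  B3 = {1, 3, 4}  B4 = {1, 2, 4}
Tree: B1–B2, B1–B3, B3–B4
Every bag has size at most 3, so the width is 3 − 1 = 2 and tw(G) ≤ 2. Conversely, {1, 2, 4} is a clique of size 3, and the vertices of any clique must share a bag in every tree decomposition; so some bag has ≥ 3 vertices and tw(G) ≥ 2. Combining the bounds, tw(G) = 2.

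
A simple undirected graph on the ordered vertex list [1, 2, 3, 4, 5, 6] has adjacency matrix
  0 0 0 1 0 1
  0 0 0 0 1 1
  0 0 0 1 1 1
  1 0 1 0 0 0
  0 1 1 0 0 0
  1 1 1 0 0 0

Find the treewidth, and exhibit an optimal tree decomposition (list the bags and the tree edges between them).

The largest bag has 3 vertices, giving width 2; this decomposition certifies tw(G) ≤ 2. For the lower bound, G contains the cycle 1–4–3–6–1, so G is not a forest; only forests have treewidth ≤ 1, hence tw(G) ≥ 2. Combining the bounds, tw(G) = 2.

Treewidth 2.
Bags: B1 = {1, 4, 6}  B2 = {3, 4, 6}  B3 = {2, 3, 6}  B4 = {2, 3, 5}
Tree: B1–B2, B2–B3, B3–B4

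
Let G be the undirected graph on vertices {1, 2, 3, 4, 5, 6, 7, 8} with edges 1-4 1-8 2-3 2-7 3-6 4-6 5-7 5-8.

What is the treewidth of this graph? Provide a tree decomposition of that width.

Treewidth 2.
One such decomposition:
Bags: B1 = {2, 3, 7}  B2 = {3, 6, 7}  B3 = {4, 6, 7}  B4 = {1, 4, 7}  B5 = {1, 7, 8}  B6 = {5, 7, 8}
Tree: B1–B2, B2–B3, B3–B4, B4–B5, B5–B6

Each bag holds 3 vertices, so the decomposition has width 2, which upper-bounds the treewidth. The edges 7–2–3–6–4–1–8–5–7 form a cycle, so G is not a tree and its treewidth is at least 2. Hence tw(G) = 2 exactly.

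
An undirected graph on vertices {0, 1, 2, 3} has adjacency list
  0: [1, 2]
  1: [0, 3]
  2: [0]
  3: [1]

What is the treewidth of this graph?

1

A width-1 tree decomposition is:
Bags: B1 = {0, 2}  B2 = {0, 1}  B3 = {1, 3}
Tree: B1–B2, B2–B3
Every bag has size at most 2, so the width is 2 − 1 = 1 and tw(G) ≤ 1. Any graph with an edge has treewidth ≥ 1, and G has the edge 2–0. Hence tw(G) = 1 exactly.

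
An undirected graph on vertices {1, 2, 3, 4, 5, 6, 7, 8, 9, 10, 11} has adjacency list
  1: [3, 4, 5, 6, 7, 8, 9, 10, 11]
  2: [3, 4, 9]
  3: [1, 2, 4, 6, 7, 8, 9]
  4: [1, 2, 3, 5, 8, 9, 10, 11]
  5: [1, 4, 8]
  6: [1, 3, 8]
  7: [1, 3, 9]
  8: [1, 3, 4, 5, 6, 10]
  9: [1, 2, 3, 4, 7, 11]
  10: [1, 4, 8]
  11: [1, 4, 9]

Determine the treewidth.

3

A width-3 tree decomposition is:
Bags: B1 = {1, 3, 4, 9}  B2 = {2, 3, 4, 9}  B3 = {1, 3, 7, 9}  B4 = {1, 3, 4, 8}  B5 = {1, 4, 5, 8}  B6 = {1, 3, 6, 8}  B7 = {1, 4, 8, 10}  B8 = {1, 4, 9, 11}
Tree: B1–B2, B1–B3, B1–B4, B4–B5, B4–B6, B4–B7, B1–B8
Every bag has size at most 4, so the width is 4 − 1 = 3 and tw(G) ≤ 3. For the lower bound, the 4 vertices {1, 4, 8, 10} are pairwise adjacent, and any tree decomposition puts a clique entirely inside one bag — forcing width ≥ 3. Combining the bounds, tw(G) = 3.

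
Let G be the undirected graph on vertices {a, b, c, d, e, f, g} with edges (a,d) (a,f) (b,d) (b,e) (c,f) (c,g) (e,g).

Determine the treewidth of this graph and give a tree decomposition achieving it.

Each bag holds 3 vertices, so the decomposition has width 2, which upper-bounds the treewidth. For the lower bound, G contains the cycle g–e–b–d–a–f–c–g, so G is not a forest; only forests have treewidth ≤ 1, hence tw(G) ≥ 2. Combining the bounds, tw(G) = 2.

Treewidth 2.
Bags: B1 = {b, e, g}  B2 = {b, d, g}  B3 = {a, d, g}  B4 = {a, f, g}  B5 = {c, f, g}
Tree: B1–B2, B2–B3, B3–B4, B4–B5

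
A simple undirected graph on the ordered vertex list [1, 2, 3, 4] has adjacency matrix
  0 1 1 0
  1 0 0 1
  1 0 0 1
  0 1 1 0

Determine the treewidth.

2

A width-2 tree decomposition is:
Bags: B1 = {2, 3, 4}  B2 = {1, 2, 3}
Tree: B1–B2
Each bag holds 3 vertices, so the decomposition has width 2, which upper-bounds the treewidth. For the lower bound, G contains the cycle 2–4–3–1–2, so G is not a forest; only forests have treewidth ≤ 1, hence tw(G) ≥ 2. Combining the bounds, tw(G) = 2.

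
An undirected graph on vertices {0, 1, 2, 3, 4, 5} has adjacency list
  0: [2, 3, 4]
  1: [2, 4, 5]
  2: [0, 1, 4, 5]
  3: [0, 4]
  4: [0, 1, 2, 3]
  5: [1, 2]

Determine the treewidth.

A width-2 tree decomposition is:
Bags: B1 = {0, 2, 4}  B2 = {1, 2, 4}  B3 = {0, 3, 4}  B4 = {1, 2, 5}
Tree: B1–B2, B1–B3, B2–B4
Each bag holds 3 vertices, so the decomposition has width 2, which upper-bounds the treewidth. On the other hand G contains the 3-clique {0, 2, 4}. A clique must lie in a single bag of any decomposition, so no decomposition can have width below 2. Hence tw(G) = 2 exactly.

2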